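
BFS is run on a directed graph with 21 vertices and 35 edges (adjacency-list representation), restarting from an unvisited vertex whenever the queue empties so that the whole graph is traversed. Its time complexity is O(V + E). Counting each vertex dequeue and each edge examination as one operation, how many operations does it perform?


A full BFS traversal dequeues each vertex exactly once and examines each directed edge exactly once.
V = 21 (vertex processing cost)
E = 35 (edge examination cost)
Total operations proportional to V + E = 21 + 35 = 56


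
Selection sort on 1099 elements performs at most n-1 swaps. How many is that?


Each of the 1098 passes places one element in its final position.
Pass 1: swap minimum into position 0
Pass 2: swap minimum of remaining into position 1
...
Pass 1098: last two elements, one swap
Maximum swaps = 1099 - 1 = 1098


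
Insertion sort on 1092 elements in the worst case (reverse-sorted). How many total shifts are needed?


In the worst case (reverse-sorted), each element shifts past all previous:
  Element 1: 1 shifts
  Element 2: 2 shifts
  Element 3: 3 shifts
  Element 4: 4 shifts
  Element 5: 5 shifts
  ...
  Element 1091: 1091 shifts
Total = 1 + 2 + ... + 1091
= 1092*(1092-1)/2 = 595686


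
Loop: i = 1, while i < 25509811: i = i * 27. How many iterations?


i multiplies by 27 each step:
i = 1 -> 27 -> 729 -> 19683 -> 531441 -> 14348907 -> 387420489 (stop)
Iterations = ceil(log_27(25509811)) = 6


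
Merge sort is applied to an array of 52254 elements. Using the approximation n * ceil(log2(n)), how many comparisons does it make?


Merge sort divides the array into halves recursively.
Number of levels = ceil(log2(52254)) = 16
At each level, approximately n = 52254 comparisons are needed for merging.
Total comparisons ~ n * ceil(log2(n)) = 52254 * 16 = 836064


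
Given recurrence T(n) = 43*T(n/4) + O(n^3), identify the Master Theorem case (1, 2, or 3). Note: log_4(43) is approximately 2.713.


Master Theorem parameters: a=43, b=4, c=3
log_b(a) = 2.713
Compare b^c with a: 4^3 = 64 > 43, so c > log_b(a).
Comparing c=3 vs log_b(a)=2.713:
3 > 2.713 => Case 3
Result: T(n) = O(n^3)
Master Theorem case = 3


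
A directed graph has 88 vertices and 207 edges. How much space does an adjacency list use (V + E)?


Adjacency list: one list head per vertex + one entry per edge
Vertex heads: 88
Edge entries: 207
Total = 88 + 207 = 295


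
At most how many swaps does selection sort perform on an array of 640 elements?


Each of the 639 passes places one element in its final position.
Pass 1: swap minimum into position 0
Pass 2: swap minimum of remaining into position 1
...
Pass 639: last two elements, one swap
Maximum swaps = 640 - 1 = 639


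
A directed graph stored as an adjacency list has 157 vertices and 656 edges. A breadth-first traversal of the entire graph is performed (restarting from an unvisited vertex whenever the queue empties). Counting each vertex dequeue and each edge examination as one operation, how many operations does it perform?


A full BFS traversal dequeues each vertex once and examines each edge once.
Vertex visits: 157
Edge visits: 656
V + E = 157 + 656 = 813


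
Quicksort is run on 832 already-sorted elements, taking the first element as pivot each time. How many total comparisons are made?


Sum of comparisons per partition:
831 + 830 + ... + 1 + 0
= 832 * (832 - 1) / 2
= 832 * 831 / 2
= 345696


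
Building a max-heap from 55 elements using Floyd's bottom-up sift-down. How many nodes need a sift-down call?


In a heap of 55 elements (0-indexed array):
  Last element index: 54
  Parent of last element: floor((54 - 1) / 2) = 26
  Internal nodes: indices 0 to 26
  Count = floor(55/2) = 27


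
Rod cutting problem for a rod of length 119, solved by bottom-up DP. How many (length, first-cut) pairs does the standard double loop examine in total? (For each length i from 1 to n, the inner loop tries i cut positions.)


For each subproblem length i = 1..119, the inner loop considers i possible first cuts.
Total = 1 + 2 + ... + 119
= 119*(119+1)/2
= 119*120/2 = 7140


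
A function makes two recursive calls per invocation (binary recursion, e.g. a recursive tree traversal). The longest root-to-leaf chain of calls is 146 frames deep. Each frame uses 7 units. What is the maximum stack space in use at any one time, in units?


Binary recursion: the two calls run one after the other, so only one root-to-leaf chain of frames is on the stack at a time.
Maximum depth (longest chain) = 146 frames
Each frame = 7 units
Max stack space = 146 * 7 = 1022


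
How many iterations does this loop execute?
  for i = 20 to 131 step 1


The loop variable i takes values starting at 20 and increments by 1 each iteration.
Sequence: i = 20, 21, 22, 23, 24, 25, 26, 27, 28, ...
The upper bound 131 is inclusive, so the count is floor((last - first) / step) + 1:
floor((131 - 20) / 1) + 1 = floor(111/1) + 1 = 111 + 1 = 112


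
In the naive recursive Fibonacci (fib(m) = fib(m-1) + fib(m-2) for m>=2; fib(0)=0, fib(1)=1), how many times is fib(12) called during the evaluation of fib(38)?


Let N(m) = number of times fib(m) is called while evaluating fib(38).
N(38) = 1 (the initial call).
N(37) = 1 (only fib(38) calls it).
For 1 <= m <= 36: fib(m) is called by fib(m+1) and fib(m+2), so
  N(m) = N(m+1) + N(m+2).
fib(0) is called only by fib(2), so N(0) = N(2).
Walk down from m=38:
  N(38)=1, N(37)=1, N(36)=2, N(35)=3, N(34)=5, N(33)=8, N(32)=13, N(31)=21, N(30)=34, N(29)=55, N(28)=89, N(27)=144, N(26)=233, N(25)=377, N(24)=610, N(23)=987, N(22)=1597, N(21)=2584, N(20)=4181, N(19)=6765, N(18)=10946, N(17)=17711, N(16)=28657, N(15)=46368, N(14)=75025, N(13)=121393, N(12)=196418
N(12) = 196418


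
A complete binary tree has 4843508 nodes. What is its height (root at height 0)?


In a complete binary tree, level k holds nodes 2^k .. 2^(k+1)-1 (1-indexed).
Height = floor(log2(n)) = floor(log2(4843508)) = 22
Check: 2^22 = 4194304 <= 4843508 < 8388608 = 2^23


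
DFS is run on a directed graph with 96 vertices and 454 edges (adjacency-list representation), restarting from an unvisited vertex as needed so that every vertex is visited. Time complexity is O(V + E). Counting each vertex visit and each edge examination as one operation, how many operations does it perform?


A full DFS traversal processes each vertex exactly once (push/pop on stack).
Each directed edge is examined once.
V = 96, E = 454
V + E = 550


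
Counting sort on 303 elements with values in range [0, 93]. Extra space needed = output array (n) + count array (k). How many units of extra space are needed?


Output array size: 303 (to store sorted result)
Count array size: 94 (one slot per possible value, range 0 to 93)
Total extra space = 303 + 94 = 397


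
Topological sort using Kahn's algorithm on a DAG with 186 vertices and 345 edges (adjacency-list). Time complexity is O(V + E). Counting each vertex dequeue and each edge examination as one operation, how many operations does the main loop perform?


Kahn's algorithm:
  1. Compute in-degrees: O(V + E)
  2. Process queue: each vertex dequeued once (O(V))
     each edge examined once (O(E))
Total = V + E = 186 + 345 = 531


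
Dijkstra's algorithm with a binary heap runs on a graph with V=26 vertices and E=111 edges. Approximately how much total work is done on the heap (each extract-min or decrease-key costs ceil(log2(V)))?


Dijkstra with a binary heap: each vertex is extracted once, each edge may relax once.
Each heap operation costs O(log V).
V + E = 26 + 111 = 137
ceil(log2(26)) = 5 (since 2^4 = 16 < 26 <= 32 = 2^5)
Total heap work = (V+E) * ceil(log2(V)) = 137 * 5 = 685


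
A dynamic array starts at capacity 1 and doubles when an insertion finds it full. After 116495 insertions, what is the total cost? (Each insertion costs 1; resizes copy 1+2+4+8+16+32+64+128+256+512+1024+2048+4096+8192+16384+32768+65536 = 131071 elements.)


Insertion cost: 116495 (one per element)
Resizes occur just before inserting elements 2, 3, 5, 9, ...
Elements copied at each resize: 1 + 2 + 4 + 8 + 16 + 32 + 64 + 128 + 256 + 512 + 1024 + 2048 + 4096 + 8192 + 16384 + 32768 + 65536
Sum of copies = 131071 (geometric series: 2^k - 1)
Total = 116495 + 131071 = 247566


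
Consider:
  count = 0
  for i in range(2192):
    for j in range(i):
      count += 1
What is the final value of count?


For each i, the inner loop runs i times:
  i=0: inner runs 0 times
  i=1: inner runs 1 time
  i=2: inner runs 2 times
  i=3: inner runs 3 times
  i=4: inner runs 4 times
  i=5: inner runs 5 times
  i=6: inner runs 6 times
  i=7: inner runs 7 times
  ...
Total = 0 + 1 + 2 + ... + 2191 = 2192*(2192-1)/2 = 2401336


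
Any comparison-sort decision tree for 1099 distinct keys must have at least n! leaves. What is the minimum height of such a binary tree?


A binary decision tree of height h has at most 2^h leaves and needs at least n! of them, so h >= ceil(log2(n!)).
1099! is far too large to multiply out, so use Stirling's series:
  ln(n!) ~ n ln n - n + (1/2) ln(2 pi n) + 1/(12n)  (error below 1/(360 n^3), negligible here)
  ln(1099) = 7.0021560
  n ln n = 1099 * 7.0021560 = 7695.3694
  (1/2) ln(2 pi * 1099) = (1/2) ln(6905.2207) = 4.4200
  1/(12*1099) = 0.0001
  ln(1099!) ~ 7695.3694 - 1099 + 4.4200 + 0.0001 = 6600.7895
Convert to base 2: log2(1099!) = 6600.7895 / ln 2 = 6600.7895 / 0.69314718 = 9522.9263
ceil(9522.9263) = 9523


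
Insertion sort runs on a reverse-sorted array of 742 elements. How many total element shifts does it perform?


Sum of shifts = 1 + 2 + 3 + ... + 741
= 742 * 741 / 2
= 549822 / 2
= 274911


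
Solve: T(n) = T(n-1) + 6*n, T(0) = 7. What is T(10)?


Expanding the recurrence:
T(10) = T(9) + 6*10
       = T(8) + 6*9 + 6*10
       ...
       = T(0) + 6*(1 + 2 + ... + 10)
       = 7 + 6 * 10*11/2
       = 7 + 6 * 55
       = 7 + 330 = 337


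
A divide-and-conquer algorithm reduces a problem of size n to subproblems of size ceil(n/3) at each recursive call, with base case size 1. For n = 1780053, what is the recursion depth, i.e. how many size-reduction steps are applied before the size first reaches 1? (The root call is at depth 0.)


Each step divides the size by 3 (rounding up); after k steps the size is ceil(n/3^k), which equals 1 exactly when 3^k >= n.
So the depth is the smallest k with 3^k >= 1780053, i.e. ceil(log_3(1780053)).
3^13 = 1594323 < 1780053 <= 4782969 = 3^14
Recursion depth = 14


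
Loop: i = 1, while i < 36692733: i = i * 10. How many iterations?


i multiplies by 10 each step:
i = 1 -> 10 -> 100 -> 1000 -> 10000 -> 100000 -> 1000000 -> 10000000 -> 100000000 (stop)
Iterations = ceil(log_10(36692733)) = 8


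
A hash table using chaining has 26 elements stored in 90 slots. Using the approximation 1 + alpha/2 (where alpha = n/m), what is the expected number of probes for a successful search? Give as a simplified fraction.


Load factor alpha = n/m = 26/90
Expected probes = 1 + alpha/2 = 1 + 26/(2*90)
= 1 + 26/180
= 180/180 + 26/180
= 206/180
Simplify: 103/90


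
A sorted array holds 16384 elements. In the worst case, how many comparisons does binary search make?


Halving sequence: 16384 -> 8192 -> 4096 -> 2048 -> 1024 -> 512 -> 256 -> 128 -> 64 -> 32 -> 16 -> 8 -> 4 -> 2 -> 1
Number of halvings = 14
Max comparisons = 14 + 1 = 15


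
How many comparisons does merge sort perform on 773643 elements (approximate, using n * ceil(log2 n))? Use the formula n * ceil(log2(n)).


Recursion depth: ceil(log2(773643)) = 20
Each recursion level merges n = 773643 elements
Total = 773643 * 20 = 15472860


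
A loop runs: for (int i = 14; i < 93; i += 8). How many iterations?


Loop starts at i = 14, increments by 8, stops when i >= 93.
Number of iterations = ceil((93 - 14) / 8)
= ceil(79 / 8)
= 10


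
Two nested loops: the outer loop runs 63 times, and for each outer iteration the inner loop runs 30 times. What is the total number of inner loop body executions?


Outer loop: 63 iterations
Inner loop: 30 iterations per outer iteration
Total = 63 * 30 = 1890


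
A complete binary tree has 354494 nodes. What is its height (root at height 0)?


In a complete binary tree, level k holds nodes 2^k .. 2^(k+1)-1 (1-indexed).
Height = floor(log2(n)) = floor(log2(354494)) = 18
Check: 2^18 = 262144 <= 354494 < 524288 = 2^19


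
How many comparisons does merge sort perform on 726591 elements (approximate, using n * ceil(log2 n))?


Recursion depth: ceil(log2(726591)) = 20
Each recursion level merges n = 726591 elements
Total = 726591 * 20 = 14531820


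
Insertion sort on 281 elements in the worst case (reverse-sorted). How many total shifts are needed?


In the worst case (reverse-sorted), each element shifts past all previous:
  Element 1: 1 shifts
  Element 2: 2 shifts
  Element 3: 3 shifts
  Element 4: 4 shifts
  Element 5: 5 shifts
  ...
  Element 280: 280 shifts
Total = 1 + 2 + ... + 280
= 281*(281-1)/2 = 39340


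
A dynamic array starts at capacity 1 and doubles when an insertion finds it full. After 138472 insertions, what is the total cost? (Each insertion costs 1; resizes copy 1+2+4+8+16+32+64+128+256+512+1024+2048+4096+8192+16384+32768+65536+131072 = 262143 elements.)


Insertion cost: 138472 (one per element)
Resizes occur just before inserting elements 2, 3, 5, 9, ...
Elements copied at each resize: 1 + 2 + 4 + 8 + 16 + 32 + 64 + 128 + 256 + 512 + 1024 + 2048 + 4096 + 8192 + 16384 + 32768 + 65536 + 131072
Sum of copies = 262143 (geometric series: 2^k - 1)
Total = 138472 + 262143 = 400615


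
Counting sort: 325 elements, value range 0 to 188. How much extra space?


n = 325 (output array)
k = 189 (count array for 189 distinct values)
Extra space = 325 + 189 = 514


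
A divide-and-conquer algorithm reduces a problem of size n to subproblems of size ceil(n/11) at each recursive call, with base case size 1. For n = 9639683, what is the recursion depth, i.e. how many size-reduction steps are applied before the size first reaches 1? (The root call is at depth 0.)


Each step divides the size by 11 (rounding up); after k steps the size is ceil(n/11^k), which equals 1 exactly when 11^k >= n.
So the depth is the smallest k with 11^k >= 9639683, i.e. ceil(log_11(9639683)).
11^6 = 1771561 < 9639683 <= 19487171 = 11^7
Recursion depth = 7


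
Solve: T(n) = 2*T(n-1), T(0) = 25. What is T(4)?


Unrolling:
T(4) = 2*T(3) = 2^2*T(2) = ... = 2^4*T(0)
= 2^4 * 25
= 16 * 25 = 400


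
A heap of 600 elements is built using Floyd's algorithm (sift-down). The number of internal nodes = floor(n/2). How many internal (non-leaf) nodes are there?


Leaf nodes occupy roughly half the array.
Sift-down is called for each internal node, starting from the last one.
Internal nodes = floor(n/2) = floor(600/2) = 300


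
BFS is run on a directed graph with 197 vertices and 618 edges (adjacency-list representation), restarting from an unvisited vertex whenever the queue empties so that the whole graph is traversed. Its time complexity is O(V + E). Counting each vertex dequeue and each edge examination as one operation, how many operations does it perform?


A full BFS traversal dequeues each vertex exactly once and examines each directed edge exactly once.
V = 197 (vertex processing cost)
E = 618 (edge examination cost)
Total operations proportional to V + E = 197 + 618 = 815


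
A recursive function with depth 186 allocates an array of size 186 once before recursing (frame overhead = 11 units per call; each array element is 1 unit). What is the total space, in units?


Array allocation: 186 units (allocated once)
Stack frames: 186 deep * 11 per frame = 2046 units
Total = 186 + 2046 = 2232


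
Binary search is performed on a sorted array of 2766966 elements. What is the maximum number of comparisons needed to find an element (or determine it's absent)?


Binary search halves the search space each comparison:
  Step 1: search space = 2766966 -> 1383483
  Step 2: search space = 1383483 -> 691741
  Step 3: search space = 691741 -> 345870
  Step 4: search space = 345870 -> 172935
  Step 5: search space = 172935 -> 86467
  Step 6: search space = 86467 -> 43233
  Step 7: search space = 43233 -> 21616
  Step 8: search space = 21616 -> 10808
  Step 9: search space = 10808 -> 5404
  Step 10: search space = 5404 -> 2702
  Step 11: search space = 2702 -> 1351
  Step 12: search space = 1351 -> 675
  Step 13: search space = 675 -> 337
  Step 14: search space = 337 -> 168
  Step 15: search space = 168 -> 84
  Step 16: search space = 84 -> 42
  Step 17: search space = 42 -> 21
  Step 18: search space = 21 -> 10
  Step 19: search space = 10 -> 5
  Step 20: search space = 5 -> 2
  Step 21: search space = 2 -> 1
  Step 22: search space = 1 (final check)
Maximum comparisons = floor(log2(2766966)) + 1 = 21 + 1 = 22


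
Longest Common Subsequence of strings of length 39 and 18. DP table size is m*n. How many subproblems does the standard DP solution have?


DP table indexed by positions in both strings.
First string: 39 positions
Second string: 18 positions
Total = 39 * 18 = 702


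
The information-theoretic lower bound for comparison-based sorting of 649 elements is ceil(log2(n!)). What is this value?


A binary decision tree of height h has at most 2^h leaves and needs at least n! of them, so h >= ceil(log2(n!)).
649! is far too large to multiply out, so use Stirling's series:
  ln(n!) ~ n ln n - n + (1/2) ln(2 pi n) + 1/(12n)  (error below 1/(360 n^3), negligible here)
  ln(649) = 6.4754327
  n ln n = 649 * 6.4754327 = 4202.5558
  (1/2) ln(2 pi * 649) = (1/2) ln(4077.7873) = 4.1567
  1/(12*649) = 0.0001
  ln(649!) ~ 4202.5558 - 649 + 4.1567 + 0.0001 = 3557.7126
Convert to base 2: log2(649!) = 3557.7126 / ln 2 = 3557.7126 / 0.69314718 = 5132.6943
ceil(5132.6943) = 5133


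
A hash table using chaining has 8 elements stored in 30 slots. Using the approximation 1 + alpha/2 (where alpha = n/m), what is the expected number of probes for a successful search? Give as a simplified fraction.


Load factor alpha = n/m = 8/30
Expected probes = 1 + alpha/2 = 1 + 8/(2*30)
= 1 + 8/60
= 60/60 + 8/60
= 68/60
Simplify: 17/15


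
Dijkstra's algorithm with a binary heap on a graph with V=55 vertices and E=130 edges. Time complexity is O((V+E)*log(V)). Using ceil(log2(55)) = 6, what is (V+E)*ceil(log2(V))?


Dijkstra with a binary heap: each vertex is extracted once, each edge may relax once.
Each heap operation costs O(log V).
V + E = 55 + 130 = 185
ceil(log2(55)) = 6 (since 2^5 = 32 < 55 <= 64 = 2^6)
Total heap work = (V+E) * ceil(log2(V)) = 185 * 6 = 1110


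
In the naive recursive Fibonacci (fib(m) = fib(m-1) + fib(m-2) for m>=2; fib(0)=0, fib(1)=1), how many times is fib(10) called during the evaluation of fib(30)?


Let N(m) = number of times fib(m) is called while evaluating fib(30).
N(30) = 1 (the initial call).
N(29) = 1 (only fib(30) calls it).
For 1 <= m <= 28: fib(m) is called by fib(m+1) and fib(m+2), so
  N(m) = N(m+1) + N(m+2).
fib(0) is called only by fib(2), so N(0) = N(2).
Walk down from m=30:
  N(30)=1, N(29)=1, N(28)=2, N(27)=3, N(26)=5, N(25)=8, N(24)=13, N(23)=21, N(22)=34, N(21)=55, N(20)=89, N(19)=144, N(18)=233, N(17)=377, N(16)=610, N(15)=987, N(14)=1597, N(13)=2584, N(12)=4181, N(11)=6765, N(10)=10946
N(10) = 10946


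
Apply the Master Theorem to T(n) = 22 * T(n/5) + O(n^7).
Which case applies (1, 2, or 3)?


The Master Theorem: T(n) = a*T(n/b) + O(n^c)
  a = 22, b = 5, c = 7
log_b(a) = log_5(22) ~ 1.921
Compare b^c with a: 5^7 = 78125 > 22, so c > log_b(a).
Since c > log_b(a), Case 3 applies.
T(n) = O(n^7)
Master Theorem case = 3


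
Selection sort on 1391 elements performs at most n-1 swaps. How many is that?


Each of the 1390 passes places one element in its final position.
Pass 1: swap minimum into position 0
Pass 2: swap minimum of remaining into position 1
...
Pass 1390: last two elements, one swap
Maximum swaps = 1391 - 1 = 1390


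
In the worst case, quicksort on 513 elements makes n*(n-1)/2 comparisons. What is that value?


Sum of comparisons per partition:
512 + 511 + ... + 1 + 0
= 513 * (513 - 1) / 2
= 513 * 512 / 2
= 131328


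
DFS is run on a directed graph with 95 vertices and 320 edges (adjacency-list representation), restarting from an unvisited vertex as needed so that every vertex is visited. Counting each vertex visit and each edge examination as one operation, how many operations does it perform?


A full DFS traversal processes each vertex exactly once (push/pop on stack).
Each directed edge is examined once.
V = 95, E = 320
V + E = 415


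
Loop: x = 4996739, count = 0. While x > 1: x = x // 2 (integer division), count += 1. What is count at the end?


The variable x halves each step:
x = 4996739 -> 2498369 -> 1249184 -> 624592 -> 312296 -> 156148 -> 78074 -> 39037 -> 19518 -> 9759 -> 4879 -> 2439 -> 1219 -> 609 -> 304 -> 152 -> 76 -> 38 -> 19 -> 9 -> 4 -> 2 -> 1
Number of halvings = floor(log2(4996739)) = 22


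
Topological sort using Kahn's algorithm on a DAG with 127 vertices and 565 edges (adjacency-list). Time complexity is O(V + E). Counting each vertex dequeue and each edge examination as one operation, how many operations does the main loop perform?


Kahn's algorithm:
  1. Compute in-degrees: O(V + E)
  2. Process queue: each vertex dequeued once (O(V))
     each edge examined once (O(E))
Total = V + E = 127 + 565 = 692


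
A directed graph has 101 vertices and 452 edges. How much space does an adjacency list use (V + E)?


Adjacency list: one list head per vertex + one entry per edge
Vertex heads: 101
Edge entries: 452
Total = 101 + 452 = 553


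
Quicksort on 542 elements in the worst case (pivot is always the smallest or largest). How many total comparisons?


In the worst case, each partition step picks the worst pivot:
  Partition 1: 541 comparisons (n-1 elements to compare)
  Partition 2: 540 comparisons
  Partition 3: 539 comparisons
  Partition 4: 538 comparisons
  Partition 5: 537 comparisons
  ...
  Last partition: 0 comparisons
Total = (n-1) + (n-2) + ... + 1 + 0 = n*(n-1)/2
= 542*541/2 = 146611


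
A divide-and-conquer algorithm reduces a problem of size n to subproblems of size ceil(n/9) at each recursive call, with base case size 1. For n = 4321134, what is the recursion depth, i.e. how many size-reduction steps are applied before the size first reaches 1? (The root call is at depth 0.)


Each step divides the size by 9 (rounding up); after k steps the size is ceil(n/9^k), which equals 1 exactly when 9^k >= n.
So the depth is the smallest k with 9^k >= 4321134, i.e. ceil(log_9(4321134)).
9^6 = 531441 < 4321134 <= 4782969 = 9^7
Recursion depth = 7


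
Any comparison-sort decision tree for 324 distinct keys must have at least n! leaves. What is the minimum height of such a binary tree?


A binary decision tree of height h has at most 2^h leaves and needs at least n! of them, so h >= ceil(log2(n!)).
324! is far too large to multiply out, so use Stirling's series:
  ln(n!) ~ n ln n - n + (1/2) ln(2 pi n) + 1/(12n)  (error below 1/(360 n^3), negligible here)
  ln(324) = 5.7807435
  n ln n = 324 * 5.7807435 = 1872.9609
  (1/2) ln(2 pi * 324) = (1/2) ln(2035.7520) = 3.8093
  1/(12*324) = 0.0003
  ln(324!) ~ 1872.9609 - 324 + 3.8093 + 0.0003 = 1552.7705
Convert to base 2: log2(324!) = 1552.7705 / ln 2 = 1552.7705 / 0.69314718 = 2240.1743
ceil(2240.1743) = 2241


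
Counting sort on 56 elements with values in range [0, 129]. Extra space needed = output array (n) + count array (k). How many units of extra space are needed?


Output array size: 56 (to store sorted result)
Count array size: 130 (one slot per possible value, range 0 to 129)
Total extra space = 56 + 130 = 186


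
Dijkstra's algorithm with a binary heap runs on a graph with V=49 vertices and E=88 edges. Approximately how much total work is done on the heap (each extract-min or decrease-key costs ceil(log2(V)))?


Dijkstra with a binary heap: each vertex is extracted once, each edge may relax once.
Each heap operation costs O(log V).
V + E = 49 + 88 = 137
ceil(log2(49)) = 6 (since 2^5 = 32 < 49 <= 64 = 2^6)
Total heap work = (V+E) * ceil(log2(V)) = 137 * 6 = 822


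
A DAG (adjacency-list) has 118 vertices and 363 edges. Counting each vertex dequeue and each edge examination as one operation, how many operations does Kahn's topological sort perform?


V = 118 (vertex processing)
E = 363 (edge processing)
V + E = 118 + 363 = 481


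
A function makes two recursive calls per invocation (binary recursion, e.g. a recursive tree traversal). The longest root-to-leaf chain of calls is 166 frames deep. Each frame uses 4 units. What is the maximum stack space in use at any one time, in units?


Binary recursion: the two calls run one after the other, so only one root-to-leaf chain of frames is on the stack at a time.
Maximum depth (longest chain) = 166 frames
Each frame = 4 units
Max stack space = 166 * 4 = 664


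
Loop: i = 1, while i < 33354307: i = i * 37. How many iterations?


i multiplies by 37 each step:
i = 1 -> 37 -> 1369 -> 50653 -> 1874161 -> 69343957 (stop)
Iterations = ceil(log_37(33354307)) = 5


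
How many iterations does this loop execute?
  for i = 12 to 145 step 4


The loop variable i takes values starting at 12 and increments by 4 each iteration.
Sequence: i = 12, 16, 20, 24, 28, 32, 36, 40, 44, ...
The upper bound 145 is inclusive, so the count is floor((last - first) / step) + 1:
floor((145 - 12) / 4) + 1 = floor(133/4) + 1 = 33 + 1 = 34


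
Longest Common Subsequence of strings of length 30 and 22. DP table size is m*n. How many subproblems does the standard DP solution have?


DP table indexed by positions in both strings.
First string: 30 positions
Second string: 22 positions
Total = 30 * 22 = 660


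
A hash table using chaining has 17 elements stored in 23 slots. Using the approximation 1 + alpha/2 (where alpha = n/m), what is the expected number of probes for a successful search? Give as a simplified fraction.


Load factor alpha = n/m = 17/23
Expected probes = 1 + alpha/2 = 1 + 17/(2*23)
= 1 + 17/46
= 46/46 + 17/46
= 63/46


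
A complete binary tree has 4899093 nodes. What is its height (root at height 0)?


In a complete binary tree, level k holds nodes 2^k .. 2^(k+1)-1 (1-indexed).
Height = floor(log2(n)) = floor(log2(4899093)) = 22
Check: 2^22 = 4194304 <= 4899093 < 8388608 = 2^23


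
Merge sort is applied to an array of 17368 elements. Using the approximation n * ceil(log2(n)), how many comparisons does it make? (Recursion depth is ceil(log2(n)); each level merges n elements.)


Merge sort divides the array into halves recursively.
Number of levels = ceil(log2(17368)) = 15
At each level, approximately n = 17368 comparisons are needed for merging.
Total comparisons ~ n * ceil(log2(n)) = 17368 * 15 = 260520


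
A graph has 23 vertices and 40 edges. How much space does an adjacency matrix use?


Adjacency matrix: V x V grid of entries
Space = V^2 = 23^2 = 23 * 23 = 529


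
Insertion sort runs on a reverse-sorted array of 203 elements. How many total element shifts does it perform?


Sum of shifts = 1 + 2 + 3 + ... + 202
= 203 * 202 / 2
= 41006 / 2
= 20503


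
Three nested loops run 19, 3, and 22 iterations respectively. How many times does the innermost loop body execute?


Loop 1 (outermost): 19 iterations
Loop 2 (middle): 3 iterations per outer
Loop 3 (innermost): 22 iterations per middle
Total = 19 * 3 * 22 = 1254


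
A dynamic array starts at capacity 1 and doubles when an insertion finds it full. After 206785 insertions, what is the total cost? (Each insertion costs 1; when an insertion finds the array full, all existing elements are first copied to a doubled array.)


Insertion cost: 206785 (one per element)
Resizes occur just before inserting elements 2, 3, 5, 9, ...
Elements copied at each resize: 1 + 2 + 4 + 8 + 16 + 32 + 64 + 128 + 256 + 512 + 1024 + 2048 + 4096 + 8192 + 16384 + 32768 + 65536 + 131072
Sum of copies = 262143 (geometric series: 2^k - 1)
Total = 206785 + 262143 = 468928


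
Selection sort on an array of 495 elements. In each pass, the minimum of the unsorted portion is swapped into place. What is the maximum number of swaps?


Selection sort performs one swap per pass:
  Pass 1: find min in positions 0 to 494, swap with position 0
  Pass 2: find min in positions 1 to 494, swap with position 1
  Pass 3: find min in positions 2 to 494, swap with position 2
  Pass 4: find min in positions 3 to 494, swap with position 3
  Pass 5: find min in positions 4 to 494, swap with position 4
  ... (489 more passes)
Total passes (and swaps) = n - 1 = 495 - 1 = 494


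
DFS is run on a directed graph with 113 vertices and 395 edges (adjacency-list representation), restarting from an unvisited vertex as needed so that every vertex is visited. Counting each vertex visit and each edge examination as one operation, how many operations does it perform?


A full DFS traversal processes each vertex exactly once (push/pop on stack).
Each directed edge is examined once.
V = 113, E = 395
V + E = 508


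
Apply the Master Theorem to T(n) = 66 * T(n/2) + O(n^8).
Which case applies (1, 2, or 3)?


The Master Theorem: T(n) = a*T(n/b) + O(n^c)
  a = 66, b = 2, c = 8
log_b(a) = log_2(66) ~ 6.044
Compare b^c with a: 2^8 = 256 > 66, so c > log_b(a).
Since c > log_b(a), Case 3 applies.
T(n) = O(n^8)
Master Theorem case = 3


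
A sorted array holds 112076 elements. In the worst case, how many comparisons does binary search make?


Halving sequence: 112076 -> 56038 -> 28019 -> 14009 -> 7004 -> 3502 -> 1751 -> 875 -> 437 -> 218 -> 109 -> 54 -> 27 -> 13 -> 6 -> 3 -> 1
Number of halvings = 16
Max comparisons = 16 + 1 = 17


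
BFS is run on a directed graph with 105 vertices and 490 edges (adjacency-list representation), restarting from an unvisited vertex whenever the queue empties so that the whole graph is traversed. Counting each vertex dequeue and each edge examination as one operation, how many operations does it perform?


A full BFS traversal dequeues each vertex exactly once and examines each directed edge exactly once.
V = 105 (vertex processing cost)
E = 490 (edge examination cost)
Total operations proportional to V + E = 105 + 490 = 595


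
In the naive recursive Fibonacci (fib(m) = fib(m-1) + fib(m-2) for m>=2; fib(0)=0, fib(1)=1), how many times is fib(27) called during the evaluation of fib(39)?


Let N(m) = number of times fib(m) is called while evaluating fib(39).
N(39) = 1 (the initial call).
N(38) = 1 (only fib(39) calls it).
For 1 <= m <= 37: fib(m) is called by fib(m+1) and fib(m+2), so
  N(m) = N(m+1) + N(m+2).
fib(0) is called only by fib(2), so N(0) = N(2).
Walk down from m=39:
  N(39)=1, N(38)=1, N(37)=2, N(36)=3, N(35)=5, N(34)=8, N(33)=13, N(32)=21, N(31)=34, N(30)=55, N(29)=89, N(28)=144, N(27)=233
N(27) = 233


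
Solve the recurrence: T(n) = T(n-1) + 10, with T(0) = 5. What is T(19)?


Unrolling the recurrence:
T(19) = T(18) + 10
       = T(17) + 10 + 10
       = T(16) + 10*3
       ...
       = T(0) + 10*19
       = 5 + 190 = 195


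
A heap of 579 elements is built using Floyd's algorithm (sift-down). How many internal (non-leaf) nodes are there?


Leaf nodes occupy roughly half the array.
Sift-down is called for each internal node, starting from the last one.
Internal nodes = floor(n/2) = floor(579/2) = 289


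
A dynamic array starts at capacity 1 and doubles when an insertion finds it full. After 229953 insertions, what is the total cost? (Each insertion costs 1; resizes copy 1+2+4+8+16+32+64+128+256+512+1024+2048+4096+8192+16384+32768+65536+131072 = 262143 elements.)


Insertion cost: 229953 (one per element)
Resizes occur just before inserting elements 2, 3, 5, 9, ...
Elements copied at each resize: 1 + 2 + 4 + 8 + 16 + 32 + 64 + 128 + 256 + 512 + 1024 + 2048 + 4096 + 8192 + 16384 + 32768 + 65536 + 131072
Sum of copies = 262143 (geometric series: 2^k - 1)
Total = 229953 + 262143 = 492096


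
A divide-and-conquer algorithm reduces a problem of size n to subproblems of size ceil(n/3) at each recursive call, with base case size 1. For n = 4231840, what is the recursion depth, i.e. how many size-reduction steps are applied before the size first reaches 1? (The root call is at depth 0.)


Each step divides the size by 3 (rounding up); after k steps the size is ceil(n/3^k), which equals 1 exactly when 3^k >= n.
So the depth is the smallest k with 3^k >= 4231840, i.e. ceil(log_3(4231840)).
3^13 = 1594323 < 4231840 <= 4782969 = 3^14
Recursion depth = 14


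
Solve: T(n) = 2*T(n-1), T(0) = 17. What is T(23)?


Unrolling:
T(23) = 2*T(22) = 2^2*T(21) = ... = 2^23*T(0)
= 2^23 * 17
= 8388608 * 17 = 142606336


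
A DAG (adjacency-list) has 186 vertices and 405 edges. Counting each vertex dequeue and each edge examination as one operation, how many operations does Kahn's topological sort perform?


V = 186 (vertex processing)
E = 405 (edge processing)
V + E = 186 + 405 = 591


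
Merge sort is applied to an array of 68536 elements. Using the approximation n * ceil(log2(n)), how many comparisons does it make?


Merge sort divides the array into halves recursively.
Number of levels = ceil(log2(68536)) = 17
At each level, approximately n = 68536 comparisons are needed for merging.
Total comparisons ~ n * ceil(log2(n)) = 68536 * 17 = 1165112


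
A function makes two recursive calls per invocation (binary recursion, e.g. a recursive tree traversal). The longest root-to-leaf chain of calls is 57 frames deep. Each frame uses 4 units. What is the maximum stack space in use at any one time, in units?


Binary recursion: the two calls run one after the other, so only one root-to-leaf chain of frames is on the stack at a time.
Maximum depth (longest chain) = 57 frames
Each frame = 4 units
Max stack space = 57 * 4 = 228


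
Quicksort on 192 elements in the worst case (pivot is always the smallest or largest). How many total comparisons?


In the worst case, each partition step picks the worst pivot:
  Partition 1: 191 comparisons (n-1 elements to compare)
  Partition 2: 190 comparisons
  Partition 3: 189 comparisons
  Partition 4: 188 comparisons
  Partition 5: 187 comparisons
  ...
  Last partition: 0 comparisons
Total = (n-1) + (n-2) + ... + 1 + 0 = n*(n-1)/2
= 192*191/2 = 18336


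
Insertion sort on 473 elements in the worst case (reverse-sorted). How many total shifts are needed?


In the worst case (reverse-sorted), each element shifts past all previous:
  Element 1: 1 shifts
  Element 2: 2 shifts
  Element 3: 3 shifts
  Element 4: 4 shifts
  Element 5: 5 shifts
  ...
  Element 472: 472 shifts
Total = 1 + 2 + ... + 472
= 473*(473-1)/2 = 111628


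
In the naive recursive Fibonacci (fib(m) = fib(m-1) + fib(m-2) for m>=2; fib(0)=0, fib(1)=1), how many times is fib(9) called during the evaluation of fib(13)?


Let N(m) = number of times fib(m) is called while evaluating fib(13).
N(13) = 1 (the initial call).
N(12) = 1 (only fib(13) calls it).
For 1 <= m <= 11: fib(m) is called by fib(m+1) and fib(m+2), so
  N(m) = N(m+1) + N(m+2).
fib(0) is called only by fib(2), so N(0) = N(2).
Walk down from m=13:
  N(13)=1, N(12)=1, N(11)=2, N(10)=3, N(9)=5
N(9) = 5


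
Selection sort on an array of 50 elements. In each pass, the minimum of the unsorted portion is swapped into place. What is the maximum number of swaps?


Selection sort performs one swap per pass:
  Pass 1: find min in positions 0 to 49, swap with position 0
  Pass 2: find min in positions 1 to 49, swap with position 1
  Pass 3: find min in positions 2 to 49, swap with position 2
  Pass 4: find min in positions 3 to 49, swap with position 3
  Pass 5: find min in positions 4 to 49, swap with position 4
  ... (44 more passes)
Total passes (and swaps) = n - 1 = 50 - 1 = 49


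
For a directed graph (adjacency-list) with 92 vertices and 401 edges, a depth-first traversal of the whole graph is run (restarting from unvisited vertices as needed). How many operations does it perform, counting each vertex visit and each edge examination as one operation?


A full DFS traversal visits each vertex once and examines each edge once.
V = 92
E = 401
Sum = 92 + 401 = 493


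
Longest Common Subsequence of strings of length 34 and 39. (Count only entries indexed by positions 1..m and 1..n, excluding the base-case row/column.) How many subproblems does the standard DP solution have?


DP table indexed by positions in both strings.
First string: 34 positions
Second string: 39 positions
Total = 34 * 39 = 1326


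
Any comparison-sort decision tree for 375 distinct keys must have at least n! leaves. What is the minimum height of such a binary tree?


A binary decision tree of height h has at most 2^h leaves and needs at least n! of them, so h >= ceil(log2(n!)).
375! is far too large to multiply out, so use Stirling's series:
  ln(n!) ~ n ln n - n + (1/2) ln(2 pi n) + 1/(12n)  (error below 1/(360 n^3), negligible here)
  ln(375) = 5.9269260
  n ln n = 375 * 5.9269260 = 2222.5972
  (1/2) ln(2 pi * 375) = (1/2) ln(2356.1945) = 3.8824
  1/(12*375) = 0.0002
  ln(375!) ~ 2222.5972 - 375 + 3.8824 + 0.0002 = 1851.4798
Convert to base 2: log2(375!) = 1851.4798 / ln 2 = 1851.4798 / 0.69314718 = 2671.1207
ceil(2671.1207) = 2672


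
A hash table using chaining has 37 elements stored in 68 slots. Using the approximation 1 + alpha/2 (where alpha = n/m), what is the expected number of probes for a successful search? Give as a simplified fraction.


Load factor alpha = n/m = 37/68
Expected probes = 1 + alpha/2 = 1 + 37/(2*68)
= 1 + 37/136
= 136/136 + 37/136
= 173/136


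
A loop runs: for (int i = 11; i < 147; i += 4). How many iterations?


Loop starts at i = 11, increments by 4, stops when i >= 147.
Number of iterations = ceil((147 - 11) / 4)
= ceil(136 / 4)
= 34


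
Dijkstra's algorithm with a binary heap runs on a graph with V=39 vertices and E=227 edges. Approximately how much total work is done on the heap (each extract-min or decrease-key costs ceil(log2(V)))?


Dijkstra with a binary heap: each vertex is extracted once, each edge may relax once.
Each heap operation costs O(log V).
V + E = 39 + 227 = 266
ceil(log2(39)) = 6 (since 2^5 = 32 < 39 <= 64 = 2^6)
Total heap work = (V+E) * ceil(log2(V)) = 266 * 6 = 1596


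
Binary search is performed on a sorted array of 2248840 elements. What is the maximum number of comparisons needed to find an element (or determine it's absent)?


Binary search halves the search space each comparison:
  Step 1: search space = 2248840 -> 1124420
  Step 2: search space = 1124420 -> 562210
  Step 3: search space = 562210 -> 281105
  Step 4: search space = 281105 -> 140552
  Step 5: search space = 140552 -> 70276
  Step 6: search space = 70276 -> 35138
  Step 7: search space = 35138 -> 17569
  Step 8: search space = 17569 -> 8784
  Step 9: search space = 8784 -> 4392
  Step 10: search space = 4392 -> 2196
  Step 11: search space = 2196 -> 1098
  Step 12: search space = 1098 -> 549
  Step 13: search space = 549 -> 274
  Step 14: search space = 274 -> 137
  Step 15: search space = 137 -> 68
  Step 16: search space = 68 -> 34
  Step 17: search space = 34 -> 17
  Step 18: search space = 17 -> 8
  Step 19: search space = 8 -> 4
  Step 20: search space = 4 -> 2
  Step 21: search space = 2 -> 1
  Step 22: search space = 1 (final check)
Maximum comparisons = floor(log2(2248840)) + 1 = 21 + 1 = 22


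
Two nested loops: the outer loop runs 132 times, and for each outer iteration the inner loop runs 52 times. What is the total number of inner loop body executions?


Outer loop: 132 iterations
Inner loop: 52 iterations per outer iteration
Total = 132 * 52 = 6864


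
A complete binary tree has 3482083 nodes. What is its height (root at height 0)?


In a complete binary tree, level k holds nodes 2^k .. 2^(k+1)-1 (1-indexed).
Height = floor(log2(n)) = floor(log2(3482083)) = 21
Check: 2^21 = 2097152 <= 3482083 < 4194304 = 2^22


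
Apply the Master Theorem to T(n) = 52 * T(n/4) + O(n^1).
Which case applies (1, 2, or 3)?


The Master Theorem: T(n) = a*T(n/b) + O(n^c)
  a = 52, b = 4, c = 1
log_b(a) = log_4(52) ~ 2.85
Compare b^c with a: 4^1 = 4 < 52, so c < log_b(a).
Since c < log_b(a), Case 1 applies.
T(n) = O(n^(log_4 52)) ~ O(n^2.85)
Master Theorem case = 1
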